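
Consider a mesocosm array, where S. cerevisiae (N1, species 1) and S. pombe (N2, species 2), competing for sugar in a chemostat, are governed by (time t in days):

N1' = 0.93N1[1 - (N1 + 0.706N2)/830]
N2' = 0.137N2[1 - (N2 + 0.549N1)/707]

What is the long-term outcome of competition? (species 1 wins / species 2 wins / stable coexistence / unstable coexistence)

stable coexistence

Compare the nullcline intercepts: K1/α12 = 830/0.706 = 1180 > K2 = 707; K2/α21 = 707/0.549 = 1290 > K1 = 830.
Since both inequalities hold, each species can invade when rare, so the interior equilibrium is stable.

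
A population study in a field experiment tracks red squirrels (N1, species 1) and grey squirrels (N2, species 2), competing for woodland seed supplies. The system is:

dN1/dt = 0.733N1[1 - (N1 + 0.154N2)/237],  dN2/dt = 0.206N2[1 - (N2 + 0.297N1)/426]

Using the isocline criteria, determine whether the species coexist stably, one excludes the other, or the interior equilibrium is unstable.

stable coexistence

Compare the nullcline intercepts: K1/α12 = 237/0.154 = 1540 > K2 = 426; K2/α21 = 426/0.297 = 1430 > K1 = 237.
Since both inequalities hold, each species can invade when rare, so the interior equilibrium is stable.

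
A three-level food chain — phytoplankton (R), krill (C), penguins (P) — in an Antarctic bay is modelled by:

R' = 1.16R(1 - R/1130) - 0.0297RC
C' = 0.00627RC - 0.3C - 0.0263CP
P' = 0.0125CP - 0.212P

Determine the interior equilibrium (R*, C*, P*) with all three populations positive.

R* ≈ 639, C* ≈ 17, P* ≈ 141

From dP/dt = 0: 0.0125C* = 0.212, so C* = 17.
From dR/dt = 0: 1.16(1 - R*/1130) = 0.0297·17, giving R* = 1130·(1 - 0.434) = 639.
From dC/dt = 0: 0.00627·639 - 0.3 = 0.0263P*, so P* = 3.71/0.0263 = 141.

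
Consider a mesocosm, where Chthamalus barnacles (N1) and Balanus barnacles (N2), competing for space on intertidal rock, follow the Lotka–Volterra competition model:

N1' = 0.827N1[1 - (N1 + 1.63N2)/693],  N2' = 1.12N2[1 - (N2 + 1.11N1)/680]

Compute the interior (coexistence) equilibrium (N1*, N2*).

N1* ≈ 513, N2* ≈ 110

Setting both brackets to zero gives the nullclines N1 + 1.63N2 = 693 and 1.11N1 + N2 = 680.
Substituting N2 = 680 - 1.11N1 into the first: N1(1 - 1.63·1.11) = 693 - 1.63·680.
So N1* = -415/-0.809 = 513, and then N2* = 680 - 1.11·513 = 110.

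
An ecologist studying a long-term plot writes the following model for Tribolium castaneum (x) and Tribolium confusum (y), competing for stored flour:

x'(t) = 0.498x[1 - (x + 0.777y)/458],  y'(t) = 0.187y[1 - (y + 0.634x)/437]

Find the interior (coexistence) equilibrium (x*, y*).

x* ≈ 233, y* ≈ 289

Setting both brackets to zero gives the nullclines x + 0.777y = 458 and 0.634x + y = 437.
Substituting y = 437 - 0.634x into the first: x(1 - 0.777·0.634) = 458 - 0.777·437.
So x* = 118/0.507 = 233, and then y* = 437 - 0.634·233 = 289.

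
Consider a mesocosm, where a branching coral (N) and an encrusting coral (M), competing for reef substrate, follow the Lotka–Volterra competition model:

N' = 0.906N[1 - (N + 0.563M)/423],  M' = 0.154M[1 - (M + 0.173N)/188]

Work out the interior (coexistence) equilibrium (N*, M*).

Setting both brackets to zero gives the nullclines N + 0.563M = 423 and 0.173N + M = 188.
Substituting M = 188 - 0.173N into the first: N(1 - 0.563·0.173) = 423 - 0.563·188.
So N* = 317/0.903 = 351, and then M* = 188 - 0.173·351 = 127.

N* ≈ 351, M* ≈ 127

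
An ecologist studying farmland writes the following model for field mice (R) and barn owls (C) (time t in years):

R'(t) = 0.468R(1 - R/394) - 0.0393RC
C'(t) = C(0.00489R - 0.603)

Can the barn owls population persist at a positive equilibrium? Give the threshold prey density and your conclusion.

The predator equation gives dC/dt > 0 only when R > 0.603/0.00489 = 123.
Without the predator, R → K = 394. Since 394 > 123, the predator can invade and persist.

Threshold R = 123; K > 123, so yes, the predator persists.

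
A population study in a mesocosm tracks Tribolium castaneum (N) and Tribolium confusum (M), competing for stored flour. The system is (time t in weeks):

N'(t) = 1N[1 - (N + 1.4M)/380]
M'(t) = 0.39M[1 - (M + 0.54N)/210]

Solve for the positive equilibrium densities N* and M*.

N* ≈ 352, M* ≈ 19.7

Setting both brackets to zero gives the nullclines N + 1.4M = 380 and 0.54N + M = 210.
Substituting M = 210 - 0.54N into the first: N(1 - 1.4·0.54) = 380 - 1.4·210.
So N* = 86/0.244 = 352, and then M* = 210 - 0.54·352 = 19.7.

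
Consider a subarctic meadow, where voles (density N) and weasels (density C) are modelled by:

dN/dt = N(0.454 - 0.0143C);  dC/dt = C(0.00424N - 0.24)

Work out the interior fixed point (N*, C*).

N* ≈ 56.6, C* ≈ 31.7

Set dC/dt = 0 with C > 0: 0.00424N - 0.24 = 0, so N* = 0.24/0.00424 = 56.6.
Set dN/dt = 0 with N > 0: 0.454 - 0.0143C = 0, so C* = 0.454/0.0143 = 31.7.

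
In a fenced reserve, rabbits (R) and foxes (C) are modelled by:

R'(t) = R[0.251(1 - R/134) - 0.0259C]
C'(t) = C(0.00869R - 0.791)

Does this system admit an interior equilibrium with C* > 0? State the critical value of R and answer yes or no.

The predator equation gives dC/dt > 0 only when R > 0.791/0.00869 = 91.
Without the predator, R → K = 134. Since 134 > 91, the predator can invade and persist.

Threshold R = 91; K > 91, so yes, the predator persists.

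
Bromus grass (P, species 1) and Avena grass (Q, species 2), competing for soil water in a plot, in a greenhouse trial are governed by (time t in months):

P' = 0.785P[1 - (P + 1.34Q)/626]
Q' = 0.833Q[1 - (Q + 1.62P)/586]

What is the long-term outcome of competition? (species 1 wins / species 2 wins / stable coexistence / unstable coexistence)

Compare the nullcline intercepts: K1/α12 = 626/1.34 = 467 < K2 = 586; K2/α21 = 586/1.62 = 362 < K1 = 626.
Since both are reversed, neither can invade when rare; the interior point is a saddle.

unstable coexistence (outcome depends on initial conditions)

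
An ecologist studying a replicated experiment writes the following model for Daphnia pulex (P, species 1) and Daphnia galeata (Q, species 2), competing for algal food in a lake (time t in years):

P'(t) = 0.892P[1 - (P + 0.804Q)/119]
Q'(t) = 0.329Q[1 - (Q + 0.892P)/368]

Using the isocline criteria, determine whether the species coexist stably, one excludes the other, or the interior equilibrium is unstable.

species 2 excludes species 1

Compare the nullcline intercepts: K1/α12 = 119/0.804 = 148 < K2 = 368; K2/α21 = 368/0.892 = 413 > K1 = 119.
Since the inequalities point opposite ways, species 2 can invade but species 1 cannot.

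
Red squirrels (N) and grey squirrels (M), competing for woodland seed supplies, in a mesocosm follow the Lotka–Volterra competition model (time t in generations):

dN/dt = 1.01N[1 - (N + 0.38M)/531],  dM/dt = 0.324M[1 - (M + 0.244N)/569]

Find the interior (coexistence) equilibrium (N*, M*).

N* ≈ 347, M* ≈ 484

Setting both brackets to zero gives the nullclines N + 0.38M = 531 and 0.244N + M = 569.
Substituting M = 569 - 0.244N into the first: N(1 - 0.38·0.244) = 531 - 0.38·569.
So N* = 315/0.907 = 347, and then M* = 569 - 0.244·347 = 484.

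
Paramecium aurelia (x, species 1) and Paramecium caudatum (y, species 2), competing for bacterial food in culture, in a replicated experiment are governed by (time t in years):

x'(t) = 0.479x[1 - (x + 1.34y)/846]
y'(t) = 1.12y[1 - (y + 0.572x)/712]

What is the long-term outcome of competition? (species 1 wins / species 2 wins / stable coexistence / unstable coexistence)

species 2 excludes species 1

Compare the nullcline intercepts: K1/α12 = 846/1.34 = 631 < K2 = 712; K2/α21 = 712/0.572 = 1240 > K1 = 846.
Since the inequalities point opposite ways, species 2 can invade but species 1 cannot.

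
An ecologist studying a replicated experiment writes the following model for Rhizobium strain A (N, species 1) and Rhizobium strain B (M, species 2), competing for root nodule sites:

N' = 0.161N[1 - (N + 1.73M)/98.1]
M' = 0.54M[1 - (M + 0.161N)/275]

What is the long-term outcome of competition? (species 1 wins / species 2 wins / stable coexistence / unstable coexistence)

species 2 excludes species 1

Compare the nullcline intercepts: K1/α12 = 98.1/1.73 = 56.7 < K2 = 275; K2/α21 = 275/0.161 = 1710 > K1 = 98.1.
Since the inequalities point opposite ways, species 2 can invade but species 1 cannot.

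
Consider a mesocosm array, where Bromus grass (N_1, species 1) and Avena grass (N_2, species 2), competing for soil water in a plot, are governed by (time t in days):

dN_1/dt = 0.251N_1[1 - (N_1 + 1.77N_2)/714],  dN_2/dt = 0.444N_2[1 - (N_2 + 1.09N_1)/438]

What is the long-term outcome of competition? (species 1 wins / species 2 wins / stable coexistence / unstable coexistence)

unstable coexistence (outcome depends on initial conditions)

Compare the nullcline intercepts: K1/α12 = 714/1.77 = 403 < K2 = 438; K2/α21 = 438/1.09 = 402 < K1 = 714.
Since both are reversed, neither can invade when rare; the interior point is a saddle.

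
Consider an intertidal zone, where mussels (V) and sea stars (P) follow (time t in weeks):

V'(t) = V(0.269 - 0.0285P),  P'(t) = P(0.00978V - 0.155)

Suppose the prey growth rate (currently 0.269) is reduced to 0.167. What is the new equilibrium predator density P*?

P* ≈ 5.86

At the interior fixed point, setting dV/dt = 0 with V > 0 fixes P* = (prey growth rate)/(VP coefficient) — independent of the other coefficients.
With the change, P* = 0.167/0.0285 = 5.86; it falls from 9.44.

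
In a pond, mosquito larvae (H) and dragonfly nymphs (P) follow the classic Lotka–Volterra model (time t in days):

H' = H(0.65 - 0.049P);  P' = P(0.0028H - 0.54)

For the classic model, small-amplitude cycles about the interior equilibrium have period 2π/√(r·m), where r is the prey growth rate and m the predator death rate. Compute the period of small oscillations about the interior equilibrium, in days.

Here r = 0.65 and m = 0.54, so r·m = 0.351.
ω = √0.351 = 0.592 per day, hence T = 2π/ω ≈ 10.6 days.

T ≈ 10.6 days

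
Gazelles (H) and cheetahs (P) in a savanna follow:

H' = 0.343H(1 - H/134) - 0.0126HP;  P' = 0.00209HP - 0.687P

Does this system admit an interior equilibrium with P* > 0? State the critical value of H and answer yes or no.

The predator equation gives dP/dt > 0 only when H > 0.687/0.00209 = 329.
Without the predator, H → K = 134. Since 134 < 329, the predator cannot invade.

Threshold H = 329; K < 329, so no, the predator goes extinct.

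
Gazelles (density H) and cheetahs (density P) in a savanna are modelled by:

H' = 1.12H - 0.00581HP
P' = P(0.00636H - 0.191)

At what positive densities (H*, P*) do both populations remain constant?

H* ≈ 30, P* ≈ 193

Set dP/dt = 0 with P > 0: 0.00636H - 0.191 = 0, so H* = 0.191/0.00636 = 30.
Set dH/dt = 0 with H > 0: 1.12 - 0.00581P = 0, so P* = 1.12/0.00581 = 193.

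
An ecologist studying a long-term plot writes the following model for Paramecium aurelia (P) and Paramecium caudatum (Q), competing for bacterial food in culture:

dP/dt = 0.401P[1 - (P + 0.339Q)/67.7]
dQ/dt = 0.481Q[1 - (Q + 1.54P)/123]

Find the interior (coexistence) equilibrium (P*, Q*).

P* ≈ 54.4, Q* ≈ 39.2

Setting both brackets to zero gives the nullclines P + 0.339Q = 67.7 and 1.54P + Q = 123.
Substituting Q = 123 - 1.54P into the first: P(1 - 0.339·1.54) = 67.7 - 0.339·123.
So P* = 26/0.478 = 54.4, and then Q* = 123 - 1.54·54.4 = 39.2.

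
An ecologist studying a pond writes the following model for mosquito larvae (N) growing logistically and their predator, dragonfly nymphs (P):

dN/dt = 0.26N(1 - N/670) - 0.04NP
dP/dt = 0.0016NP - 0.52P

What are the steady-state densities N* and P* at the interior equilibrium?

N* ≈ 325, P* ≈ 3.35

From dP/dt = 0 with P > 0: 0.0016N* = 0.52, so N* = 325.
Substitute into dN/dt = 0: 0.26(1 - 325/670) = 0.04P*.
The bracket is 0.515, giving P* = 0.134/0.04 = 3.35.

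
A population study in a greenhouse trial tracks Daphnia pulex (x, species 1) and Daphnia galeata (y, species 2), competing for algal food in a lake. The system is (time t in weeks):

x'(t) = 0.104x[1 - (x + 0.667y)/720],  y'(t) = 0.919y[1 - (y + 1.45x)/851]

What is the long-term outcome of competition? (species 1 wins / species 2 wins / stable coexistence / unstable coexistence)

species 1 excludes species 2

Compare the nullcline intercepts: K1/α12 = 720/0.667 = 1080 > K2 = 851; K2/α21 = 851/1.45 = 587 < K1 = 720.
Since the inequalities point opposite ways, species 1 can invade but species 2 cannot.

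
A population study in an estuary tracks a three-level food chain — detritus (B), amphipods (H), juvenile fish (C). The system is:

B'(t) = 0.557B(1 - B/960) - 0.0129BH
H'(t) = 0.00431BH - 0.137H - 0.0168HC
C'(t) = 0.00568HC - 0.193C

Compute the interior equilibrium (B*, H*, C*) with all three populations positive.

From dC/dt = 0: 0.00568H* = 0.193, so H* = 34.
From dB/dt = 0: 0.557(1 - B*/960) = 0.0129·34, giving B* = 960·(1 - 0.787) = 205.
From dH/dt = 0: 0.00431·205 - 0.137 = 0.0168C*, so C* = 0.745/0.0168 = 44.3.

B* ≈ 205, H* ≈ 34, C* ≈ 44.3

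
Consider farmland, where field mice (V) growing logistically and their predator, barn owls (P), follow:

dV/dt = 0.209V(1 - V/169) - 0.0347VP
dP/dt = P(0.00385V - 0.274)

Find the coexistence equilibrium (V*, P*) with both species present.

From dP/dt = 0 with P > 0: 0.00385V* = 0.274, so V* = 71.2.
Substitute into dV/dt = 0: 0.209(1 - 71.2/169) = 0.0347P*.
The bracket is 0.579, giving P* = 0.121/0.0347 = 3.49.

V* ≈ 71.2, P* ≈ 3.49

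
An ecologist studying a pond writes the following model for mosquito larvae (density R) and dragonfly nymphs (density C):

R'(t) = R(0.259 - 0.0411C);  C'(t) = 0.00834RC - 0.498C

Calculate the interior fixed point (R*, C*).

Set dC/dt = 0 with C > 0: 0.00834R - 0.498 = 0, so R* = 0.498/0.00834 = 59.7.
Set dR/dt = 0 with R > 0: 0.259 - 0.0411C = 0, so C* = 0.259/0.0411 = 6.3.

R* ≈ 59.7, C* ≈ 6.3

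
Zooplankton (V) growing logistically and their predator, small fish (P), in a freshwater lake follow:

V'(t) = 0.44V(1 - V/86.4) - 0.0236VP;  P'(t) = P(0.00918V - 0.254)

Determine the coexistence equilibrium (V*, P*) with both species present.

V* ≈ 27.7, P* ≈ 12.7

From dP/dt = 0 with P > 0: 0.00918V* = 0.254, so V* = 27.7.
Substitute into dV/dt = 0: 0.44(1 - 27.7/86.4) = 0.0236P*.
The bracket is 0.68, giving P* = 0.299/0.0236 = 12.7.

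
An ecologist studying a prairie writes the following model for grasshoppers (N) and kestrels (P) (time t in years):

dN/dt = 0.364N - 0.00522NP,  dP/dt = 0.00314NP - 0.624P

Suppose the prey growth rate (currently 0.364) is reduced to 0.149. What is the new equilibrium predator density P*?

P* ≈ 28.5

At the interior fixed point, setting dN/dt = 0 with N > 0 fixes P* = (prey growth rate)/(NP coefficient) — independent of the other coefficients.
With the change, P* = 0.149/0.00522 = 28.5; it falls from 69.7.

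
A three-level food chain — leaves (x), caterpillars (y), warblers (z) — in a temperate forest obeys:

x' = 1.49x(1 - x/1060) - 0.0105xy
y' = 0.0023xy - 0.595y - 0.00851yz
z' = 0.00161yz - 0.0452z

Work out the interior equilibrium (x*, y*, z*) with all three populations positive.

From dz/dt = 0: 0.00161y* = 0.0452, so y* = 28.1.
From dx/dt = 0: 1.49(1 - x*/1060) = 0.0105·28.1, giving x* = 1060·(1 - 0.198) = 850.
From dy/dt = 0: 0.0023·850 - 0.595 = 0.00851z*, so z* = 1.36/0.00851 = 160.

x* ≈ 850, y* ≈ 28.1, z* ≈ 160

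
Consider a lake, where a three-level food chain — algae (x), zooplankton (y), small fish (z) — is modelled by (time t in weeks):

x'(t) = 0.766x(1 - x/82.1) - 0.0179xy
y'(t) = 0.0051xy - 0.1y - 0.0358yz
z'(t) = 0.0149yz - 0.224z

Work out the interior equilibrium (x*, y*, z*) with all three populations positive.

From dz/dt = 0: 0.0149y* = 0.224, so y* = 15.
From dx/dt = 0: 0.766(1 - x*/82.1) = 0.0179·15, giving x* = 82.1·(1 - 0.351) = 53.3.
From dy/dt = 0: 0.0051·53.3 - 0.1 = 0.0358z*, so z* = 0.172/0.0358 = 4.79.

x* ≈ 53.3, y* ≈ 15, z* ≈ 4.79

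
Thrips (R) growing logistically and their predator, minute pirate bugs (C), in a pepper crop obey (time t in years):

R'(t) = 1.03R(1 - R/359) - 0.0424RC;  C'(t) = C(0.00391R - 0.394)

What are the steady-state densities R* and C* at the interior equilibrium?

R* ≈ 101, C* ≈ 17.5

From dC/dt = 0 with C > 0: 0.00391R* = 0.394, so R* = 101.
Substitute into dR/dt = 0: 1.03(1 - 101/359) = 0.0424C*.
The bracket is 0.719, giving C* = 0.741/0.0424 = 17.5.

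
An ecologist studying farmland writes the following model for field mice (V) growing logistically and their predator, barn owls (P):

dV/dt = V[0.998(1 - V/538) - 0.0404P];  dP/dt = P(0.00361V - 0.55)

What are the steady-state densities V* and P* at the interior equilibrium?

From dP/dt = 0 with P > 0: 0.00361V* = 0.55, so V* = 152.
Substitute into dV/dt = 0: 0.998(1 - 152/538) = 0.0404P*.
The bracket is 0.717, giving P* = 0.715/0.0404 = 17.7.

V* ≈ 152, P* ≈ 17.7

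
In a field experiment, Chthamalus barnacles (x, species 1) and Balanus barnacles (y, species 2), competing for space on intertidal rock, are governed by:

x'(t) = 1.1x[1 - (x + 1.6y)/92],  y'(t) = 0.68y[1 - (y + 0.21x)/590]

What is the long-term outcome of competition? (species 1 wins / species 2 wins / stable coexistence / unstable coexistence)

Compare the nullcline intercepts: K1/α12 = 92/1.6 = 57.5 < K2 = 590; K2/α21 = 590/0.21 = 2810 > K1 = 92.
Since the inequalities point opposite ways, species 2 can invade but species 1 cannot.

species 2 excludes species 1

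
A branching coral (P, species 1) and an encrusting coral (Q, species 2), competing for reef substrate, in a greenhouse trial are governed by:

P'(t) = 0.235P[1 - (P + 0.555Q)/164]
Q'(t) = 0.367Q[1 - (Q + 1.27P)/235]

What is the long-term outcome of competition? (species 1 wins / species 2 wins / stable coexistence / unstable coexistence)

stable coexistence

Compare the nullcline intercepts: K1/α12 = 164/0.555 = 295 > K2 = 235; K2/α21 = 235/1.27 = 185 > K1 = 164.
Since both inequalities hold, each species can invade when rare, so the interior equilibrium is stable.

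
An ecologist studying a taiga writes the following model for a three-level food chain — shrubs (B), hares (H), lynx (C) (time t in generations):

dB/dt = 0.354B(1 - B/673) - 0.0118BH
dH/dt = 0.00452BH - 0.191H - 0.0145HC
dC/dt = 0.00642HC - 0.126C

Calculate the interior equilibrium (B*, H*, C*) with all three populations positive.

B* ≈ 233, H* ≈ 19.6, C* ≈ 59.4

From dC/dt = 0: 0.00642H* = 0.126, so H* = 19.6.
From dB/dt = 0: 0.354(1 - B*/673) = 0.0118·19.6, giving B* = 673·(1 - 0.654) = 233.
From dH/dt = 0: 0.00452·233 - 0.191 = 0.0145C*, so C* = 0.861/0.0145 = 59.4.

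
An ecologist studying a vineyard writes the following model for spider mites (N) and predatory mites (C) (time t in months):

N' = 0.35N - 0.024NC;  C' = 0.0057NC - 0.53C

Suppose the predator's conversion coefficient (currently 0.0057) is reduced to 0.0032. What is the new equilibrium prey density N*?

N* ≈ 166

At the interior fixed point, setting dC/dt = 0 with C > 0 fixes N* = (predator death rate)/(NC coefficient) — independent of the other coefficients.
With the change, N* = 0.53/0.0032 = 166; it rises from 93.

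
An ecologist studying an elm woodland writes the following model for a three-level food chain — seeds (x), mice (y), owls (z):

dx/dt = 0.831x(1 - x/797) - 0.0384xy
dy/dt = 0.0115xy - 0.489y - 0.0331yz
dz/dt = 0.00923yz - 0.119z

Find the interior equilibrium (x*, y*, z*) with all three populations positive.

From dz/dt = 0: 0.00923y* = 0.119, so y* = 12.9.
From dx/dt = 0: 0.831(1 - x*/797) = 0.0384·12.9, giving x* = 797·(1 - 0.596) = 322.
From dy/dt = 0: 0.0115·322 - 0.489 = 0.0331z*, so z* = 3.22/0.0331 = 97.2.

x* ≈ 322, y* ≈ 12.9, z* ≈ 97.2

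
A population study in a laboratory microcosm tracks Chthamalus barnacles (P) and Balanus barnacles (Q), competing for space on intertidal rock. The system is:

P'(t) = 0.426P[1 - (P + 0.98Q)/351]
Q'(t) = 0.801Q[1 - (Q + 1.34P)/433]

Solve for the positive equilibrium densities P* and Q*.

Setting both brackets to zero gives the nullclines P + 0.98Q = 351 and 1.34P + Q = 433.
Substituting Q = 433 - 1.34P into the first: P(1 - 0.98·1.34) = 351 - 0.98·433.
So P* = -73.3/-0.313 = 234, and then Q* = 433 - 1.34·234 = 119.

P* ≈ 234, Q* ≈ 119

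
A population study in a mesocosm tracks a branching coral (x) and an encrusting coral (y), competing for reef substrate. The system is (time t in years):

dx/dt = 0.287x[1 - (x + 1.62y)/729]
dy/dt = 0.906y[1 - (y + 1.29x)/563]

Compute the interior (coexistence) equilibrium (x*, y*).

x* ≈ 168, y* ≈ 346

Setting both brackets to zero gives the nullclines x + 1.62y = 729 and 1.29x + y = 563.
Substituting y = 563 - 1.29x into the first: x(1 - 1.62·1.29) = 729 - 1.62·563.
So x* = -183/-1.09 = 168, and then y* = 563 - 1.29·168 = 346.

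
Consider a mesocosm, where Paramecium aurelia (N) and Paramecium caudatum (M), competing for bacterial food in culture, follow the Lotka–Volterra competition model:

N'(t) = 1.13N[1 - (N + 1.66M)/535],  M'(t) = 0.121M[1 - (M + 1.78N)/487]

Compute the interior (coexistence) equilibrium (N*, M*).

N* ≈ 140, M* ≈ 238

Setting both brackets to zero gives the nullclines N + 1.66M = 535 and 1.78N + M = 487.
Substituting M = 487 - 1.78N into the first: N(1 - 1.66·1.78) = 535 - 1.66·487.
So N* = -273/-1.95 = 140, and then M* = 487 - 1.78·140 = 238.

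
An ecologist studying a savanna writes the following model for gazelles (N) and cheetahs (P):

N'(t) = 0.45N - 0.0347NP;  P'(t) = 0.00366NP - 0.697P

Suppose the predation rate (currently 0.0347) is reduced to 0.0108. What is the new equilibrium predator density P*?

P* ≈ 41.7

At the interior fixed point, setting dN/dt = 0 with N > 0 fixes P* = (prey growth rate)/(NP coefficient) — independent of the other coefficients.
With the change, P* = 0.45/0.0108 = 41.7; it rises from 13.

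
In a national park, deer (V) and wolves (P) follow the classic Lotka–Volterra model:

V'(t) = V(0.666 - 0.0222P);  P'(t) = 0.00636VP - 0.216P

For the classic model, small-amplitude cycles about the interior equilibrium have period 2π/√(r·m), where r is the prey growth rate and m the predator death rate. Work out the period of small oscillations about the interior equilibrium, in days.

Here r = 0.666 and m = 0.216, so r·m = 0.144.
ω = √0.144 = 0.379 per day, hence T = 2π/ω ≈ 16.6 days.

T ≈ 16.6 days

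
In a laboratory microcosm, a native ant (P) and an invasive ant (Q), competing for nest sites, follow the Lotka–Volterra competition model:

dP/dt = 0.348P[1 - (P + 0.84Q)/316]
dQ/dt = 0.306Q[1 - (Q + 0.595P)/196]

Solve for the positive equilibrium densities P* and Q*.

P* ≈ 303, Q* ≈ 16

Setting both brackets to zero gives the nullclines P + 0.84Q = 316 and 0.595P + Q = 196.
Substituting Q = 196 - 0.595P into the first: P(1 - 0.84·0.595) = 316 - 0.84·196.
So P* = 151/0.5 = 303, and then Q* = 196 - 0.595·303 = 16.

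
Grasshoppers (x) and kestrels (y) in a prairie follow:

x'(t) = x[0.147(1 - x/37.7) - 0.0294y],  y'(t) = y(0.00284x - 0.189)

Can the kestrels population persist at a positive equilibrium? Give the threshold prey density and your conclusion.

Threshold x = 66.5; K < 66.5, so no, the predator goes extinct.

The predator equation gives dy/dt > 0 only when x > 0.189/0.00284 = 66.5.
Without the predator, x → K = 37.7. Since 37.7 < 66.5, the predator cannot invade.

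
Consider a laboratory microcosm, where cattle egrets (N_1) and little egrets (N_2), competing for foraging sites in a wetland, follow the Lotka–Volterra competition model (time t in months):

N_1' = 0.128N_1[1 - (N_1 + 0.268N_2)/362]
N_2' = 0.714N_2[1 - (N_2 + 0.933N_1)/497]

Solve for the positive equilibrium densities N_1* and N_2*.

Setting both brackets to zero gives the nullclines N_1 + 0.268N_2 = 362 and 0.933N_1 + N_2 = 497.
Substituting N_2 = 497 - 0.933N_1 into the first: N_1(1 - 0.268·0.933) = 362 - 0.268·497.
So N_1* = 229/0.75 = 305, and then N_2* = 497 - 0.933·305 = 212.

N_1* ≈ 305, N_2* ≈ 212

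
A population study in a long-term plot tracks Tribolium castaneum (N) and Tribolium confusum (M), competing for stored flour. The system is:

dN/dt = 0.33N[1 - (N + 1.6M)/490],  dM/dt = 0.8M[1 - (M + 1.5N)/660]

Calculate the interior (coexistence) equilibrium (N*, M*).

Setting both brackets to zero gives the nullclines N + 1.6M = 490 and 1.5N + M = 660.
Substituting M = 660 - 1.5N into the first: N(1 - 1.6·1.5) = 490 - 1.6·660.
So N* = -566/-1.4 = 404, and then M* = 660 - 1.5·404 = 53.6.

N* ≈ 404, M* ≈ 53.6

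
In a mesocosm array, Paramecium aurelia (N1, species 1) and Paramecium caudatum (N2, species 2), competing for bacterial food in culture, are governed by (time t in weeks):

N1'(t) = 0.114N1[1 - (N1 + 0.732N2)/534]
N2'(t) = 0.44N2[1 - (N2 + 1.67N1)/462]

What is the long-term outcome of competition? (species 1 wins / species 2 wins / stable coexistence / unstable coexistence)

Compare the nullcline intercepts: K1/α12 = 534/0.732 = 730 > K2 = 462; K2/α21 = 462/1.67 = 277 < K1 = 534.
Since the inequalities point opposite ways, species 1 can invade but species 2 cannot.

species 1 excludes species 2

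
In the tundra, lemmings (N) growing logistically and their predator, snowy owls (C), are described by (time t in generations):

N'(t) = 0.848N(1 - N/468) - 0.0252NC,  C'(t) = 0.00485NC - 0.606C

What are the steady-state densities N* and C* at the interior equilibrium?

N* ≈ 125, C* ≈ 24.7

From dC/dt = 0 with C > 0: 0.00485N* = 0.606, so N* = 125.
Substitute into dN/dt = 0: 0.848(1 - 125/468) = 0.0252C*.
The bracket is 0.733, giving C* = 0.622/0.0252 = 24.7.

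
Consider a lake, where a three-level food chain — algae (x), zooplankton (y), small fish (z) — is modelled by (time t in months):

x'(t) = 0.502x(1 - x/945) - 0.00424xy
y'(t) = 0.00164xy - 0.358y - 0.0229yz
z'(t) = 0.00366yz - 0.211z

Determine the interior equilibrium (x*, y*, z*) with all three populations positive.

From dz/dt = 0: 0.00366y* = 0.211, so y* = 57.7.
From dx/dt = 0: 0.502(1 - x*/945) = 0.00424·57.7, giving x* = 945·(1 - 0.487) = 485.
From dy/dt = 0: 0.00164·485 - 0.358 = 0.0229z*, so z* = 0.437/0.0229 = 19.1.

x* ≈ 485, y* ≈ 57.7, z* ≈ 19.1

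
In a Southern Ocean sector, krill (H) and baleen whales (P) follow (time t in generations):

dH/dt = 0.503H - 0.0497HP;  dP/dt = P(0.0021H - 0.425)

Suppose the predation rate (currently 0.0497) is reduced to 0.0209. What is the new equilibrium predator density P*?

P* ≈ 24.1

At the interior fixed point, setting dH/dt = 0 with H > 0 fixes P* = (prey growth rate)/(HP coefficient) — independent of the other coefficients.
With the change, P* = 0.503/0.0209 = 24.1; it rises from 10.1.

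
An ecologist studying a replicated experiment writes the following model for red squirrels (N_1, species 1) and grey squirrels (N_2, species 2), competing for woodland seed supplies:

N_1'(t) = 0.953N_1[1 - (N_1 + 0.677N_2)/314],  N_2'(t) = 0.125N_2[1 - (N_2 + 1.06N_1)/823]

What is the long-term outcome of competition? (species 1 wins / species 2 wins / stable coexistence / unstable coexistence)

species 2 excludes species 1

Compare the nullcline intercepts: K1/α12 = 314/0.677 = 464 < K2 = 823; K2/α21 = 823/1.06 = 776 > K1 = 314.
Since the inequalities point opposite ways, species 2 can invade but species 1 cannot.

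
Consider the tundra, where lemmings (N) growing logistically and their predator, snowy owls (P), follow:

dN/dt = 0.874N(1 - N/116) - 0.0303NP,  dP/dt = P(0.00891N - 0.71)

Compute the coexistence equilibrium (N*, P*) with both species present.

From dP/dt = 0 with P > 0: 0.00891N* = 0.71, so N* = 79.7.
Substitute into dN/dt = 0: 0.874(1 - 79.7/116) = 0.0303P*.
The bracket is 0.313, giving P* = 0.274/0.0303 = 9.03.

N* ≈ 79.7, P* ≈ 9.03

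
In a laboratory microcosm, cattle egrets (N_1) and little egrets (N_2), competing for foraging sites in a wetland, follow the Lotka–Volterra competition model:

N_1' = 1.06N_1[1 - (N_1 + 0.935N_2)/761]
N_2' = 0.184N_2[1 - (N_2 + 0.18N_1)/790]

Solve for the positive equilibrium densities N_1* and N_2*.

Setting both brackets to zero gives the nullclines N_1 + 0.935N_2 = 761 and 0.18N_1 + N_2 = 790.
Substituting N_2 = 790 - 0.18N_1 into the first: N_1(1 - 0.935·0.18) = 761 - 0.935·790.
So N_1* = 22.3/0.832 = 26.9, and then N_2* = 790 - 0.18·26.9 = 785.

N_1* ≈ 26.9, N_2* ≈ 785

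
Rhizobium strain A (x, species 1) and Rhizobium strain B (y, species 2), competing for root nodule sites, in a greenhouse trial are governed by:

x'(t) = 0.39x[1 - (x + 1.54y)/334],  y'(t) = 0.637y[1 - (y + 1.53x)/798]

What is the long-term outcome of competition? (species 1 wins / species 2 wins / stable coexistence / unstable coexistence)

species 2 excludes species 1

Compare the nullcline intercepts: K1/α12 = 334/1.54 = 217 < K2 = 798; K2/α21 = 798/1.53 = 522 > K1 = 334.
Since the inequalities point opposite ways, species 2 can invade but species 1 cannot.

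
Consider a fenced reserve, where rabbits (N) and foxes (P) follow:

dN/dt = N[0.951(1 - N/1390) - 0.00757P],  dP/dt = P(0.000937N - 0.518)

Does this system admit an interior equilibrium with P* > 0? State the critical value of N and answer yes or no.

Threshold N = 553; K > 553, so yes, the predator persists.

The predator equation gives dP/dt > 0 only when N > 0.518/0.000937 = 553.
Without the predator, N → K = 1390. Since 1390 > 553, the predator can invade and persist.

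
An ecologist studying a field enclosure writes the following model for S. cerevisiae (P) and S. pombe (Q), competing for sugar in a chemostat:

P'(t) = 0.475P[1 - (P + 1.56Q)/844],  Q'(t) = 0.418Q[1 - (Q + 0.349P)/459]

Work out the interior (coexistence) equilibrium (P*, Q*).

Setting both brackets to zero gives the nullclines P + 1.56Q = 844 and 0.349P + Q = 459.
Substituting Q = 459 - 0.349P into the first: P(1 - 1.56·0.349) = 844 - 1.56·459.
So P* = 128/0.456 = 281, and then Q* = 459 - 0.349·281 = 361.

P* ≈ 281, Q* ≈ 361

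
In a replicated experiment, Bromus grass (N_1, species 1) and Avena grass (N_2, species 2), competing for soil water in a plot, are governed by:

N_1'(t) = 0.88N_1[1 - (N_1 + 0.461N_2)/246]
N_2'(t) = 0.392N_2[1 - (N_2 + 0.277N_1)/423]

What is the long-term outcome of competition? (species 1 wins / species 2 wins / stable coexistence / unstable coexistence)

stable coexistence

Compare the nullcline intercepts: K1/α12 = 246/0.461 = 534 > K2 = 423; K2/α21 = 423/0.277 = 1530 > K1 = 246.
Since both inequalities hold, each species can invade when rare, so the interior equilibrium is stable.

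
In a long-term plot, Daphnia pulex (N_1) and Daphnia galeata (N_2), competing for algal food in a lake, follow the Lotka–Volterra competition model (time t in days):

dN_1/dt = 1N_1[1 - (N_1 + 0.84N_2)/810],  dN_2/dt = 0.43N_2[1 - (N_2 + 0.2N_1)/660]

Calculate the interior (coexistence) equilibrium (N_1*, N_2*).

N_1* ≈ 307, N_2* ≈ 599

Setting both brackets to zero gives the nullclines N_1 + 0.84N_2 = 810 and 0.2N_1 + N_2 = 660.
Substituting N_2 = 660 - 0.2N_1 into the first: N_1(1 - 0.84·0.2) = 810 - 0.84·660.
So N_1* = 256/0.832 = 307, and then N_2* = 660 - 0.2·307 = 599.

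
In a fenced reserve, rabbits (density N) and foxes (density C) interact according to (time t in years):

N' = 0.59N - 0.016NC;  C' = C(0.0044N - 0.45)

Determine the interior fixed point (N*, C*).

N* ≈ 102, C* ≈ 36.9

Set dC/dt = 0 with C > 0: 0.0044N - 0.45 = 0, so N* = 0.45/0.0044 = 102.
Set dN/dt = 0 with N > 0: 0.59 - 0.016C = 0, so C* = 0.59/0.016 = 36.9.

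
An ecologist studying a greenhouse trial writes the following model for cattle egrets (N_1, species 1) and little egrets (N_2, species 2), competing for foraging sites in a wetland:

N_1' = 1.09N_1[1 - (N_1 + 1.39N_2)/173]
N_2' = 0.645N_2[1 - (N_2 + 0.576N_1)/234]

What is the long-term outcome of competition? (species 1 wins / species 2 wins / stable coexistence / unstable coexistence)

Compare the nullcline intercepts: K1/α12 = 173/1.39 = 124 < K2 = 234; K2/α21 = 234/0.576 = 406 > K1 = 173.
Since the inequalities point opposite ways, species 2 can invade but species 1 cannot.

species 2 excludes species 1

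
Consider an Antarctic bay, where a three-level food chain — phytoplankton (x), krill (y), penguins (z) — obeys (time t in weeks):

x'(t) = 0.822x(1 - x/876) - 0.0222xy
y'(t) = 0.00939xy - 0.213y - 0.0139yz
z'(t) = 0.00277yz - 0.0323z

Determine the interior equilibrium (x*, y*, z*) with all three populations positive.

From dz/dt = 0: 0.00277y* = 0.0323, so y* = 11.7.
From dx/dt = 0: 0.822(1 - x*/876) = 0.0222·11.7, giving x* = 876·(1 - 0.315) = 600.
From dy/dt = 0: 0.00939·600 - 0.213 = 0.0139z*, so z* = 5.42/0.0139 = 390.

x* ≈ 600, y* ≈ 11.7, z* ≈ 390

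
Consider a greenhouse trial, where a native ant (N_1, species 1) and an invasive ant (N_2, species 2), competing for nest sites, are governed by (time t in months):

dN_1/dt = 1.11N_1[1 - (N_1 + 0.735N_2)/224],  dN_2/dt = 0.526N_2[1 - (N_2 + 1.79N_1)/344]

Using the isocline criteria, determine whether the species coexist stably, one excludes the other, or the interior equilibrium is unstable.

Compare the nullcline intercepts: K1/α12 = 224/0.735 = 305 < K2 = 344; K2/α21 = 344/1.79 = 192 < K1 = 224.
Since both are reversed, neither can invade when rare; the interior point is a saddle.

unstable coexistence (outcome depends on initial conditions)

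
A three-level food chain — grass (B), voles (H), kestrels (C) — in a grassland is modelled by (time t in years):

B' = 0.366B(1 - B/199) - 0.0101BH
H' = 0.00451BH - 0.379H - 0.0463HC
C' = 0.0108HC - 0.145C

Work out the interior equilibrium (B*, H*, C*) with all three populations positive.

From dC/dt = 0: 0.0108H* = 0.145, so H* = 13.4.
From dB/dt = 0: 0.366(1 - B*/199) = 0.0101·13.4, giving B* = 199·(1 - 0.37) = 125.
From dH/dt = 0: 0.00451·125 - 0.379 = 0.0463C*, so C* = 0.186/0.0463 = 4.02.

B* ≈ 125, H* ≈ 13.4, C* ≈ 4.02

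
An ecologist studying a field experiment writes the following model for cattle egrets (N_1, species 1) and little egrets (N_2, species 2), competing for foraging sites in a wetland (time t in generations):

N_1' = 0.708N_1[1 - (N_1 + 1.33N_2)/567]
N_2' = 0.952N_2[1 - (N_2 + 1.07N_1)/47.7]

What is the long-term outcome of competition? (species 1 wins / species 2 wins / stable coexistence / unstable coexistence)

species 1 excludes species 2

Compare the nullcline intercepts: K1/α12 = 567/1.33 = 426 > K2 = 47.7; K2/α21 = 47.7/1.07 = 44.6 < K1 = 567.
Since the inequalities point opposite ways, species 1 can invade but species 2 cannot.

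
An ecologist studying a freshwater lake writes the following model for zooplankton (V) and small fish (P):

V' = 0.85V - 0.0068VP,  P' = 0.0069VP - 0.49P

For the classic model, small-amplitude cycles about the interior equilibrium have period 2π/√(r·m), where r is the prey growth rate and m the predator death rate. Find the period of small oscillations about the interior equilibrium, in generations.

Here r = 0.85 and m = 0.49, so r·m = 0.416.
ω = √0.416 = 0.645 per generation, hence T = 2π/ω ≈ 9.74 generations.

T ≈ 9.74 generations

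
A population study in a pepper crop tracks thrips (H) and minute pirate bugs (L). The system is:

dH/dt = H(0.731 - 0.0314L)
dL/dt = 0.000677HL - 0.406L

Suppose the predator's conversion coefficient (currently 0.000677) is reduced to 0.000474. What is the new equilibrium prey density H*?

H* ≈ 857

At the interior fixed point, setting dL/dt = 0 with L > 0 fixes H* = (predator death rate)/(HL coefficient) — independent of the other coefficients.
With the change, H* = 0.406/0.000474 = 857; it rises from 600.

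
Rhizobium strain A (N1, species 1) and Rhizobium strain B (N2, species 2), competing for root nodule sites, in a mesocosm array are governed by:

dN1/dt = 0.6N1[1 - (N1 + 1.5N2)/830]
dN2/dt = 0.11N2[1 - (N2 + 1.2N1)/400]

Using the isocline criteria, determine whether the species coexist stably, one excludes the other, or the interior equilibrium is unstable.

species 1 excludes species 2

Compare the nullcline intercepts: K1/α12 = 830/1.5 = 553 > K2 = 400; K2/α21 = 400/1.2 = 333 < K1 = 830.
Since the inequalities point opposite ways, species 1 can invade but species 2 cannot.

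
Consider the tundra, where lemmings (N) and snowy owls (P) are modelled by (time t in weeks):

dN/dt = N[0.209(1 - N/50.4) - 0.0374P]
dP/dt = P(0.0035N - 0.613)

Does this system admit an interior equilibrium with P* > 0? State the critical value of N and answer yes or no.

Threshold N = 175; K < 175, so no, the predator goes extinct.

The predator equation gives dP/dt > 0 only when N > 0.613/0.0035 = 175.
Without the predator, N → K = 50.4. Since 50.4 < 175, the predator cannot invade.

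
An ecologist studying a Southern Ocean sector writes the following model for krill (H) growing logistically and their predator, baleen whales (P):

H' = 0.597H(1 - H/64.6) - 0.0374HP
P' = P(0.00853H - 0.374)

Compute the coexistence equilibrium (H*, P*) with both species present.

H* ≈ 43.8, P* ≈ 5.13

From dP/dt = 0 with P > 0: 0.00853H* = 0.374, so H* = 43.8.
Substitute into dH/dt = 0: 0.597(1 - 43.8/64.6) = 0.0374P*.
The bracket is 0.321, giving P* = 0.192/0.0374 = 5.13.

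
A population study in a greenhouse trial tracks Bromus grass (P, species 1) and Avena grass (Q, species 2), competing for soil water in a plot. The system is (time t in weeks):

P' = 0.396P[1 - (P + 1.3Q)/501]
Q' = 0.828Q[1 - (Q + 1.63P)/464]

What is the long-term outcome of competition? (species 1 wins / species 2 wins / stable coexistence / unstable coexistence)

Compare the nullcline intercepts: K1/α12 = 501/1.3 = 385 < K2 = 464; K2/α21 = 464/1.63 = 285 < K1 = 501.
Since both are reversed, neither can invade when rare; the interior point is a saddle.

unstable coexistence (outcome depends on initial conditions)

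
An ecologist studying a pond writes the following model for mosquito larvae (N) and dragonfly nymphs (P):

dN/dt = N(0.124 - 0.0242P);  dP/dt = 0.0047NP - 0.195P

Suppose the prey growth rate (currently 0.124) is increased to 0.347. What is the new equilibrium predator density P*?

P* ≈ 14.3

At the interior fixed point, setting dN/dt = 0 with N > 0 fixes P* = (prey growth rate)/(NP coefficient) — independent of the other coefficients.
With the change, P* = 0.347/0.0242 = 14.3; it rises from 5.12.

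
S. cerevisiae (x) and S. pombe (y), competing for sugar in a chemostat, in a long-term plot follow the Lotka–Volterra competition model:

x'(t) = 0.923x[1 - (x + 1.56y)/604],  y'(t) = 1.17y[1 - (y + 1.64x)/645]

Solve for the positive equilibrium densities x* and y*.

x* ≈ 258, y* ≈ 222

Setting both brackets to zero gives the nullclines x + 1.56y = 604 and 1.64x + y = 645.
Substituting y = 645 - 1.64x into the first: x(1 - 1.56·1.64) = 604 - 1.56·645.
So x* = -402/-1.56 = 258, and then y* = 645 - 1.64·258 = 222.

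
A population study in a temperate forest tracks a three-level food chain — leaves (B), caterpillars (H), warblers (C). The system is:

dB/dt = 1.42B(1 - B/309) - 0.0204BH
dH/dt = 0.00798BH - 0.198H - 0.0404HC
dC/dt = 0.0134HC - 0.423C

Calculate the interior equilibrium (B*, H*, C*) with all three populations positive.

B* ≈ 169, H* ≈ 31.6, C* ≈ 28.5

From dC/dt = 0: 0.0134H* = 0.423, so H* = 31.6.
From dB/dt = 0: 1.42(1 - B*/309) = 0.0204·31.6, giving B* = 309·(1 - 0.454) = 169.
From dH/dt = 0: 0.00798·169 - 0.198 = 0.0404C*, so C* = 1.15/0.0404 = 28.5.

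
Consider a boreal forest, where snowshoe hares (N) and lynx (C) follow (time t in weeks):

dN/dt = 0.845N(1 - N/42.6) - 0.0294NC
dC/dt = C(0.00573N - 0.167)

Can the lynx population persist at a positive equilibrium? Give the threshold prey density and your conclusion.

The predator equation gives dC/dt > 0 only when N > 0.167/0.00573 = 29.1.
Without the predator, N → K = 42.6. Since 42.6 > 29.1, the predator can invade and persist.

Threshold N = 29.1; K > 29.1, so yes, the predator persists.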